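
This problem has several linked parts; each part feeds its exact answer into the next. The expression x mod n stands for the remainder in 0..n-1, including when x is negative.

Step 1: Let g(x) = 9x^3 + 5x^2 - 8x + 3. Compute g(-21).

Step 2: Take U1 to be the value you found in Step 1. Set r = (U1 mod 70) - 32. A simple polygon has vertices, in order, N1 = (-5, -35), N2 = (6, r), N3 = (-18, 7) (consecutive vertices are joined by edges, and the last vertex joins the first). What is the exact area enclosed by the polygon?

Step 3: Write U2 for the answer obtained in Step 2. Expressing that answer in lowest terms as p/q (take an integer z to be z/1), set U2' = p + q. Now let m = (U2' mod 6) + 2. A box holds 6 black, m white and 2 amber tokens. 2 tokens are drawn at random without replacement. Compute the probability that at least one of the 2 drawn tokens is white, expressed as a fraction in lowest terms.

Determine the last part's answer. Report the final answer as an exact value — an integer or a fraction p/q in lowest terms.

19/33

Step 1: 9*(-21)^3 + 5*(-21)^2 - 8*(-21)^1 + 3 = (-83349) + (2205) + (168) + (3) = -80973; answer -80973
Step 2: U1 = -80973; r = -15; cross terms: (-5*-15 - 6*-35)=285, (6*7 - -18*-15)=-228, (-18*-35 - -5*7)=665; twice the area = |722| = 722; area = 361; answer 361
Step 3: U2 = 361; threaded value p + q = 362; m = 4; total draws C(12,2) = 66; complement C(8,2) = 28; favorable 66 - 28 = 38; P = 19/33; answer 19/33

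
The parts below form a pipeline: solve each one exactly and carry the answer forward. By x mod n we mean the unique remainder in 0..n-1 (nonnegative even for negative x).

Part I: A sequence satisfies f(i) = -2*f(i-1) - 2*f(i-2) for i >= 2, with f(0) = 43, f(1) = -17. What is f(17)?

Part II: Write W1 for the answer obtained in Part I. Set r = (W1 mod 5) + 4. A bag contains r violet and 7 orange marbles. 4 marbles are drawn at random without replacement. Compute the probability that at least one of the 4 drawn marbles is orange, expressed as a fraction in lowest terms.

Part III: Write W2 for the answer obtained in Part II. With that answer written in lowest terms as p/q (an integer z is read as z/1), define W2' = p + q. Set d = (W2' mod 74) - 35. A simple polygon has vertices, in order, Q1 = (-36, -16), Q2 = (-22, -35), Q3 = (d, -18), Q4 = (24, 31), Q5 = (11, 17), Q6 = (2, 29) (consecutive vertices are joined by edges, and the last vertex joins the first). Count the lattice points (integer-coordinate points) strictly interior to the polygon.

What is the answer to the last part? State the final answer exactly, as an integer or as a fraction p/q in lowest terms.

Part I: f(2) = -2*(-17) - 2*(43) = -52; iterating: f(2)=-52, f(3)=138, f(4)=-172, f(5)=68, f(6)=208, f(7)=-552, f(8)=688, f(9)=-272, f(10)=-832, f(11)=2208, f(12)=-2752, f(13)=1088, f(14)=3328, f(15)=-8832, f(16)=11008, f(17)=-4352; answer -4352
Part II: W1 = -4352; r = 7; total draws C(14,4) = 1001; complement C(7,4) = 35; favorable 1001 - 35 = 966; P = 138/143; answer 138/143
Part III: W2 = 138/143; threaded value p + q = 281; d = 24; cross terms: (-36*-35 - -22*-16)=908, (-22*-18 - 24*-35)=1236, (24*31 - 24*-18)=1176, (24*17 - 11*31)=67, (11*29 - 2*17)=285, (2*-16 - -36*29)=1012; twice the area = |4684| = 4684; area = 2342; boundary points = 1 + 1 + 49 + 1 + 3 + 1 = 56; strictly interior points = area - boundary/2 + 1 = 2315; answer 2315

2315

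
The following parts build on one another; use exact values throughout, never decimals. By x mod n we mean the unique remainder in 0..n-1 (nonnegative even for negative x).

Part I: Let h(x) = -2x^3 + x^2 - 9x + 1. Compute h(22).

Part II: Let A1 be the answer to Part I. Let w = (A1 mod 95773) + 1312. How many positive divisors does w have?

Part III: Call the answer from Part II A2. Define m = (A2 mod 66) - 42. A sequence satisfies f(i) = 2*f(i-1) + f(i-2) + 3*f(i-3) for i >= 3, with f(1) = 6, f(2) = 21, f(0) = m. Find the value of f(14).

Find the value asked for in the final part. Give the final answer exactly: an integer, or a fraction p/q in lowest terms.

4368066

Part I: -2*(22)^3 + 1*(22)^2 - 9*(22)^1 + 1 = (-21296) + (484) + (-198) + (1) = -21009; answer -21009
Part II: A1 = -21009; w = 76076; 76076 = 2^2 * 7 * 11 * 13 * 19; number of divisors = (2+1) * (1+1) * (1+1) * (1+1) * (1+1) = 48; answer 48
Part III: A2 = 48; m = 6; f(3) = 2*(21) + 1*(6) + 3*(6) = 66; iterating: f(3)=66, f(4)=171, f(5)=471, f(6)=1311, f(7)=3606, f(8)=9936, f(9)=27411, f(10)=75576, f(11)=208371, f(12)=574551, f(13)=1584201, f(14)=4368066; answer 4368066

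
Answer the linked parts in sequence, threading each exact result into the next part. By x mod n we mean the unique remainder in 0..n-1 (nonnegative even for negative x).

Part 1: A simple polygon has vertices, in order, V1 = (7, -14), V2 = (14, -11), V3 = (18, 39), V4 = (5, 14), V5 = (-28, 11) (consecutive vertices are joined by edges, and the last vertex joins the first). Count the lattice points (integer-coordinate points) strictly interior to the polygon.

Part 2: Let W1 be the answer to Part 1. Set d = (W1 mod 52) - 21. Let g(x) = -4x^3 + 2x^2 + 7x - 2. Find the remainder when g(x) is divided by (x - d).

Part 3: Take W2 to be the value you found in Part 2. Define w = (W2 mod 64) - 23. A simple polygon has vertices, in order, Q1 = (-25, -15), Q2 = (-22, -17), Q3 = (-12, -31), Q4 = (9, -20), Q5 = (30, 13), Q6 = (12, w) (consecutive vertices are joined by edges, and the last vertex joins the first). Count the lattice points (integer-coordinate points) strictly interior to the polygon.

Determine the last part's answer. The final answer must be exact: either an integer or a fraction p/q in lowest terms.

458

Part 1: cross terms: (7*-11 - 14*-14)=119, (14*39 - 18*-11)=744, (18*14 - 5*39)=57, (5*11 - -28*14)=447, (-28*-14 - 7*11)=315; twice the area = |1682| = 1682; area = 841; boundary points = 1 + 2 + 1 + 3 + 5 = 12; strictly interior points = area - boundary/2 + 1 = 836; answer 836
Part 2: W1 = 836; d = -17; remainder = value at the root: -4*(-17)^3 + 2*(-17)^2 + 7*(-17)^1 - 2 = (19652) + (578) + (-119) + (-2) = 20109; answer 20109
Part 3: W2 = 20109; w = -10; cross terms: (-25*-17 - -22*-15)=95, (-22*-31 - -12*-17)=478, (-12*-20 - 9*-31)=519, (9*13 - 30*-20)=717, (30*-10 - 12*13)=-456, (12*-15 - -25*-10)=-430; twice the area = |923| = 923; area = 923/2; boundary points = 1 + 2 + 1 + 3 + 1 + 1 = 9; strictly interior points = area - boundary/2 + 1 = 458; answer 458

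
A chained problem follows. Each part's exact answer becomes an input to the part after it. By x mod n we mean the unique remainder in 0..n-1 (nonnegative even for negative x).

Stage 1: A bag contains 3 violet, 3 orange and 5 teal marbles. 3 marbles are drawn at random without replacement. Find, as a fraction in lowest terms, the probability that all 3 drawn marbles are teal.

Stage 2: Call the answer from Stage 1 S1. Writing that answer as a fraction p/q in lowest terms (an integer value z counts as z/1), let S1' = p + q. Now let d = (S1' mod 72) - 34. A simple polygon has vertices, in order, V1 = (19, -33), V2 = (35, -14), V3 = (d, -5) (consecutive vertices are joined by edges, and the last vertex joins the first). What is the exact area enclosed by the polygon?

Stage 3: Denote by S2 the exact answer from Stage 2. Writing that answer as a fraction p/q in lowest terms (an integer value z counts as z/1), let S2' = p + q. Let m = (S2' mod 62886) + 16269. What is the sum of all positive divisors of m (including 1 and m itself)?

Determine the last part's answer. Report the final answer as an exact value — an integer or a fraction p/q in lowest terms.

Stage 1: total draws C(11,3) = 165; favorable C(5,3) = 10; P = 2/33; answer 2/33
Stage 2: S1 = 2/33; threaded value p + q = 35; d = 1; cross terms: (19*-14 - 35*-33)=889, (35*-5 - 1*-14)=-161, (1*-33 - 19*-5)=62; twice the area = |790| = 790; area = 395; answer 395
Stage 3: S2 = 395; threaded value p + q = 396; m = 16665; 16665 = 3 * 5 * 11 * 101; sigma = (1 + 3) * (1 + 5) * (1 + 11) * (1 + 101) = 4 * 6 * 12 * 102 = 29376; answer 29376

29376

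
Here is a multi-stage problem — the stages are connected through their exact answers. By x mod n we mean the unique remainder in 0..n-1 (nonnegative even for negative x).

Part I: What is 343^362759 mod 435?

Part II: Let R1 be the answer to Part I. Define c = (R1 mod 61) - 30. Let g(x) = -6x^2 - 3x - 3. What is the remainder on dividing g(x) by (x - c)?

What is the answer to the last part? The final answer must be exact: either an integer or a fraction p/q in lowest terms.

Part I: squarings mod 435: 343^1=343, 343^2=199, 343^4=16, 343^8=256, 343^16=286, 343^32=16, 343^64=256, 343^128=286, 343^256=16, 343^512=256, 343^1024=286, 343^2048=16, 343^4096=256, 343^8192=286, 343^16384=16, 343^32768=256, 343^65536=286, 343^131072=16, 343^262144=256; 343^362759 = 343^1 * 343^2 * 343^4 * 343^256 * 343^2048 * 343^32768 * 343^65536 * 343^262144 = 7 (mod 435); answer 7
Part II: R1 = 7; c = -23; remainder = value at the root: -6*(-23)^2 - 3*(-23)^1 - 3 = (-3174) + (69) + (-3) = -3108; answer -3108

-3108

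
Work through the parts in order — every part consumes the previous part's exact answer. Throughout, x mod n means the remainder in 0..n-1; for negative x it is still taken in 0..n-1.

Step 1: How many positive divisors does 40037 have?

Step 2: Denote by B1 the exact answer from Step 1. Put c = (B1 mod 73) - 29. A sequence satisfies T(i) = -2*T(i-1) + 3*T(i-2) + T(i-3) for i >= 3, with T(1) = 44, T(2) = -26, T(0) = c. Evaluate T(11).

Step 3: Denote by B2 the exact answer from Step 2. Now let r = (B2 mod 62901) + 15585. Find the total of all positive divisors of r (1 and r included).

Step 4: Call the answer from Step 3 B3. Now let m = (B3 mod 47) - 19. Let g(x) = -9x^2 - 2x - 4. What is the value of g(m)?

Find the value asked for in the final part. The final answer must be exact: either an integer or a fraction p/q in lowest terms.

Step 1: 40037 is prime, so its only divisors are 1 and 40037; count = 2; answer 2
Step 2: B1 = 2; c = -27; T(3) = -2*(-26) + 3*(44) + 1*(-27) = 157; iterating: T(3)=157, T(4)=-348, T(5)=1141, T(6)=-3169, T(7)=9413, T(8)=-27192, T(9)=79454, T(10)=-231071, T(11)=673312; answer 673312
Step 3: B2 = 673312; r = 59887; 59887 is prime, so its only divisors are 1 and 59887; sigma = 1 + 59887 = 59888; answer 59888
Step 4: B3 = 59888; m = -9; -9*(-9)^2 - 2*(-9)^1 - 4 = (-729) + (18) + (-4) = -715; answer -715

-715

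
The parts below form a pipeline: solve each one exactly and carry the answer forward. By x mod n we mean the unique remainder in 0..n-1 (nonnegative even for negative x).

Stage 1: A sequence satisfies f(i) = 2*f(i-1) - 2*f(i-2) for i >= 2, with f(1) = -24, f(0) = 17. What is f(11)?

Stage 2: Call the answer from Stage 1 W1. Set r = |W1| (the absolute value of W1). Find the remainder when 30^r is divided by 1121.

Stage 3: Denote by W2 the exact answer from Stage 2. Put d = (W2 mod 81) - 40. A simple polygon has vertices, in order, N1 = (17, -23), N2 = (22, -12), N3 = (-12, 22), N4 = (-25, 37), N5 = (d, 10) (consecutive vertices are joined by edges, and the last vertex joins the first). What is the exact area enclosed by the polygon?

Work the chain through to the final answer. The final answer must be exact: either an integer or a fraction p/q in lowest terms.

884

Stage 1: f(2) = 2*(-24) - 2*(17) = -82; iterating: f(2)=-82, f(3)=-116, f(4)=-68, f(5)=96, f(6)=328, f(7)=464, f(8)=272, f(9)=-384, f(10)=-1312, f(11)=-1856; answer -1856
Stage 2: W1 = -1856; r = 1856; squarings mod 1121: 30^1=30, 30^2=900, 30^4=638, 30^8=121, 30^16=68, 30^32=140, 30^64=543, 30^128=26, 30^256=676, 30^512=729, 30^1024=87; 30^1856 = 30^64 * 30^256 * 30^512 * 30^1024 = 178 (mod 1121); answer 178
Stage 3: W2 = 178; d = -24; cross terms: (17*-12 - 22*-23)=302, (22*22 - -12*-12)=340, (-12*37 - -25*22)=106, (-25*10 - -24*37)=638, (-24*-23 - 17*10)=382; twice the area = |1768| = 1768; area = 884; answer 884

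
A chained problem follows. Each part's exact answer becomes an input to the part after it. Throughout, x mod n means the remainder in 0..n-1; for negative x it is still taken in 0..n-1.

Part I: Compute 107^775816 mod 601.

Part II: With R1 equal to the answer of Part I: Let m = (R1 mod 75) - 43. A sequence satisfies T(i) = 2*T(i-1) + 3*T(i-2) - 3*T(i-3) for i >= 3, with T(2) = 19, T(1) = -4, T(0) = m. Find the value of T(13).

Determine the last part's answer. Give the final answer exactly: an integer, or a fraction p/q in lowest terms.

812111

Part I: squarings mod 601: 107^1=107, 107^2=30, 107^4=299, 107^8=453, 107^16=268, 107^32=305, 107^64=471, 107^128=72, 107^256=376, 107^512=141, 107^1024=48, 107^2048=501, 107^4096=384, 107^8192=211, 107^16384=47, 107^32768=406, 107^65536=162, 107^131072=401, 107^262144=334, 107^524288=371; 107^775816 = 107^8 * 107^128 * 107^512 * 107^1024 * 107^4096 * 107^16384 * 107^32768 * 107^65536 * 107^131072 * 107^524288 = 268 (mod 601); answer 268
Part II: R1 = 268; m = 0; T(3) = 2*(19) + 3*(-4) - 3*(0) = 26; iterating: T(3)=26, T(4)=121, T(5)=263, T(6)=811, T(7)=2048, T(8)=5740, T(9)=15191, T(10)=41458, T(11)=111269, T(12)=301339, T(13)=812111; answer 812111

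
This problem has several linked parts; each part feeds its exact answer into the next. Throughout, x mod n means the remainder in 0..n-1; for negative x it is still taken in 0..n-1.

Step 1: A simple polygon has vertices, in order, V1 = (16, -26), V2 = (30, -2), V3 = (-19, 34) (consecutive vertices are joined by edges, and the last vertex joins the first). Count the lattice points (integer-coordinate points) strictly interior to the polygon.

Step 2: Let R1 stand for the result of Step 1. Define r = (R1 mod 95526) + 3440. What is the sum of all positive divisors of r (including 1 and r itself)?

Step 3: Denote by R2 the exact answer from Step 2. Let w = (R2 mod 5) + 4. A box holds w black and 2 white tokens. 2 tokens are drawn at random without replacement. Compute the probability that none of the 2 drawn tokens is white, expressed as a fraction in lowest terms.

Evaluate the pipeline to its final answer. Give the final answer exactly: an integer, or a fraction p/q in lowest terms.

Step 1: cross terms: (16*-2 - 30*-26)=748, (30*34 - -19*-2)=982, (-19*-26 - 16*34)=-50; twice the area = |1680| = 1680; area = 840; boundary points = 2 + 1 + 5 = 8; strictly interior points = area - boundary/2 + 1 = 837; answer 837
Step 2: R1 = 837; r = 4277; 4277 = 7 * 13 * 47; sigma = (1 + 7) * (1 + 13) * (1 + 47) = 8 * 14 * 48 = 5376; answer 5376
Step 3: R2 = 5376; w = 5; total draws C(7,2) = 21; favorable C(5,2) = 10; P = 10/21; answer 10/21

10/21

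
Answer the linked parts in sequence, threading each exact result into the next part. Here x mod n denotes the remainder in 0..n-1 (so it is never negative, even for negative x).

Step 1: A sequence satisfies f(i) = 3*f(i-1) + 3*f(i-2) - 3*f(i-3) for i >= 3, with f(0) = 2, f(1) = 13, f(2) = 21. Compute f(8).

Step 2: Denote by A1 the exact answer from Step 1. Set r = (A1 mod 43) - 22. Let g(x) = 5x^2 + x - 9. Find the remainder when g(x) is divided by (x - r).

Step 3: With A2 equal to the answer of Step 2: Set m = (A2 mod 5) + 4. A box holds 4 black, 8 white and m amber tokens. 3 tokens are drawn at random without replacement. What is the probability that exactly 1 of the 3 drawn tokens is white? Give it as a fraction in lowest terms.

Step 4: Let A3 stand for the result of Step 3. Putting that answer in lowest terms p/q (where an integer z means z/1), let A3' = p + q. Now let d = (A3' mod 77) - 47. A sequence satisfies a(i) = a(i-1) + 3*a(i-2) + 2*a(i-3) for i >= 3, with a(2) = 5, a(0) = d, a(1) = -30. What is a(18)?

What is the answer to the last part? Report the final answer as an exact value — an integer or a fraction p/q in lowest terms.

-56209675

Step 1: f(3) = 3*(21) + 3*(13) - 3*(2) = 96; iterating: f(3)=96, f(4)=312, f(5)=1161, f(6)=4131, f(7)=14940, f(8)=53730; answer 53730
Step 2: A1 = 53730; r = 1; remainder = value at the root: 5*(1)^2 + 1*(1)^1 - 9 = (5) + (1) + (-9) = -3; answer -3
Step 3: A2 = -3; m = 6; total draws C(18,3) = 816; favorable C(8,1)*C(10,2) = 360; P = 15/34; answer 15/34
Step 4: A3 = 15/34; threaded value p + q = 49; d = 2; a(3) = 1*(5) + 3*(-30) + 2*(2) = -81; iterating: a(3)=-81, a(4)=-126, a(5)=-359, a(6)=-899, a(7)=-2228, a(8)=-5643, a(9)=-14125, a(10)=-35510, a(11)=-89171, a(12)=-223951, a(13)=-562484, a(14)=-1412679, a(15)=-3548033, a(16)=-8911038, a(17)=-22380495, a(18)=-56209675; answer -56209675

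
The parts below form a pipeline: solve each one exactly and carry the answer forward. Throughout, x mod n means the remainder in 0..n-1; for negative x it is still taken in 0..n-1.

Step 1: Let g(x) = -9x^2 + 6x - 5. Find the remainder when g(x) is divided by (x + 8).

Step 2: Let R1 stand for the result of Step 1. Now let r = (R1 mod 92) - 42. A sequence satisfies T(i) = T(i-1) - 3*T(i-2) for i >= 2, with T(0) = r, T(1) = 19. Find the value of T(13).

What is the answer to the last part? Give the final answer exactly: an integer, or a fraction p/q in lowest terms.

1579

Step 1: remainder = value at the root: -9*(-8)^2 + 6*(-8)^1 - 5 = (-576) + (-48) + (-5) = -629; answer -629
Step 2: R1 = -629; r = -27; T(2) = 1*(19) - 3*(-27) = 100; iterating: T(2)=100, T(3)=43, T(4)=-257, T(5)=-386, T(6)=385, T(7)=1543, T(8)=388, T(9)=-4241, T(10)=-5405, T(11)=7318, T(12)=23533, T(13)=1579; answer 1579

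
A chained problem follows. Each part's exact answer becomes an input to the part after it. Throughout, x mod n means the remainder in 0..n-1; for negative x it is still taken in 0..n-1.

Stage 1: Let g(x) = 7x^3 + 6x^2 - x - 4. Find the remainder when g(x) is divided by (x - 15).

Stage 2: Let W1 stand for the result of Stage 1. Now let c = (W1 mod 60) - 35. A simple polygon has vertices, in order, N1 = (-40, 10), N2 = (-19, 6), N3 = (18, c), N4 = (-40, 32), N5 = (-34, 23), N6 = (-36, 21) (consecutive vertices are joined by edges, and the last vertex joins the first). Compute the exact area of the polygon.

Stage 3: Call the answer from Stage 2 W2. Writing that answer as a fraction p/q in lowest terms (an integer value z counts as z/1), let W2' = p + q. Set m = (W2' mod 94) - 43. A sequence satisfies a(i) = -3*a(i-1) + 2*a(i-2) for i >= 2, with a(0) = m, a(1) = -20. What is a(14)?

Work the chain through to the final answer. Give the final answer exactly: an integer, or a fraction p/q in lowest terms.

Stage 1: remainder = value at the root: 7*(15)^3 + 6*(15)^2 - 1*(15)^1 - 4 = (23625) + (1350) + (-15) + (-4) = 24956; answer 24956
Stage 2: W1 = 24956; c = 21; cross terms: (-40*6 - -19*10)=-50, (-19*21 - 18*6)=-507, (18*32 - -40*21)=1416, (-40*23 - -34*32)=168, (-34*21 - -36*23)=114, (-36*10 - -40*21)=480; twice the area = |1621| = 1621; area = 1621/2; answer 1621/2
Stage 3: W2 = 1621/2; threaded value p + q = 1623; m = -18; a(2) = -3*(-20) + 2*(-18) = 24; iterating: a(2)=24, a(3)=-112, a(4)=384, a(5)=-1376, a(6)=4896, a(7)=-17440, a(8)=62112, a(9)=-221216, a(10)=787872, a(11)=-2806048, a(12)=9993888, a(13)=-35593760, a(14)=126769056; answer 126769056

126769056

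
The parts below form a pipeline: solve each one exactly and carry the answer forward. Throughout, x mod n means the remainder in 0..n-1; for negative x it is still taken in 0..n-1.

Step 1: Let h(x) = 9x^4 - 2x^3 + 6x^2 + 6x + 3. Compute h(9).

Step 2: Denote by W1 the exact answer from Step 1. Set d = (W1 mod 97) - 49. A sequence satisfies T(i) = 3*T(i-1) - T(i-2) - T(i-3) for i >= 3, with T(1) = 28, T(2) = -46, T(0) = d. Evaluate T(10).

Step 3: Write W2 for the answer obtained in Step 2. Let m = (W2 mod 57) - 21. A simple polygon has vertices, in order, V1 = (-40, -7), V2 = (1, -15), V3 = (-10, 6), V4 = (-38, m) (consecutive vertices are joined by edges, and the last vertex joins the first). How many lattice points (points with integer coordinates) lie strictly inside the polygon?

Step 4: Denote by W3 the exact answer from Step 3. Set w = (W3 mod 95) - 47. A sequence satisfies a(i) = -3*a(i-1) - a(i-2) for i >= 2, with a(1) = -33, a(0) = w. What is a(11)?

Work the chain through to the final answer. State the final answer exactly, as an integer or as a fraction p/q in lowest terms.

-828003

Step 1: 9*(9)^4 - 2*(9)^3 + 6*(9)^2 + 6*(9)^1 + 3 = (59049) + (-1458) + (486) + (54) + (3) = 58134; answer 58134
Step 2: W1 = 58134; d = -18; T(3) = 3*(-46) - 1*(28) - 1*(-18) = -148; iterating: T(3)=-148, T(4)=-426, T(5)=-1084, T(6)=-2678, T(7)=-6524, T(8)=-15810, T(9)=-38228, T(10)=-92350; answer -92350
Step 3: W2 = -92350; m = 26; cross terms: (-40*-15 - 1*-7)=607, (1*6 - -10*-15)=-144, (-10*26 - -38*6)=-32, (-38*-7 - -40*26)=1306; twice the area = |1737| = 1737; area = 1737/2; boundary points = 1 + 1 + 4 + 1 = 7; strictly interior points = area - boundary/2 + 1 = 866; answer 866
Step 4: W3 = 866; w = -36; a(2) = -3*(-33) - 1*(-36) = 135; iterating: a(2)=135, a(3)=-372, a(4)=981, a(5)=-2571, a(6)=6732, a(7)=-17625, a(8)=46143, a(9)=-120804, a(10)=316269, a(11)=-828003; answer -828003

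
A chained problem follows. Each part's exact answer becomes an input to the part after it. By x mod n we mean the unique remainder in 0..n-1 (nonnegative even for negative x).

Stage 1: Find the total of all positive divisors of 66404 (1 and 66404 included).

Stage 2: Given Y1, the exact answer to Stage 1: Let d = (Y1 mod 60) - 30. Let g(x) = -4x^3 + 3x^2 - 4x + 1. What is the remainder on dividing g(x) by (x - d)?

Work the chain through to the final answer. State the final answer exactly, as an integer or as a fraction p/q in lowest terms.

Stage 1: 66404 = 2^2 * 13 * 1277; sigma = (1 + 2 + 4) * (1 + 13) * (1 + 1277) = 7 * 14 * 1278 = 125244; answer 125244
Stage 2: Y1 = 125244; d = -6; remainder = value at the root: -4*(-6)^3 + 3*(-6)^2 - 4*(-6)^1 + 1 = (864) + (108) + (24) + (1) = 997; answer 997

997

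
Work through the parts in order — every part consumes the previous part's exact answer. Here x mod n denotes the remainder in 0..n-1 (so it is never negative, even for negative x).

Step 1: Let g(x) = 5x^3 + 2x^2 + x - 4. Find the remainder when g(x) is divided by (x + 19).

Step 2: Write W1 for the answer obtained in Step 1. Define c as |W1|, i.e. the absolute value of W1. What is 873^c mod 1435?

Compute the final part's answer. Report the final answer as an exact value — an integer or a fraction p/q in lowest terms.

291

Step 1: remainder = value at the root: 5*(-19)^3 + 2*(-19)^2 + 1*(-19)^1 - 4 = (-34295) + (722) + (-19) + (-4) = -33596; answer -33596
Step 2: W1 = -33596; c = 33596; squarings mod 1435: 873^1=873, 873^2=144, 873^4=646, 873^8=1166, 873^16=611, 873^32=221, 873^64=51, 873^128=1166, 873^256=611, 873^512=221, 873^1024=51, 873^2048=1166, 873^4096=611, 873^8192=221, 873^16384=51, 873^32768=1166; 873^33596 = 873^4 * 873^8 * 873^16 * 873^32 * 873^256 * 873^512 * 873^32768 = 291 (mod 1435); answer 291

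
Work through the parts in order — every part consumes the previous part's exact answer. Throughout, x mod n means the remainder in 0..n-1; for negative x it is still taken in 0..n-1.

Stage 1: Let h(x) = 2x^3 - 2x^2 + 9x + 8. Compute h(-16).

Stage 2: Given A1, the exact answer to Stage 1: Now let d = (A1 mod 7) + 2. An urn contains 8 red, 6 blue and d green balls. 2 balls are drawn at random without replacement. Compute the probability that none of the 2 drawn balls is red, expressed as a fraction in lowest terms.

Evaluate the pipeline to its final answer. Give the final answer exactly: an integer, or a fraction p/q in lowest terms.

9/34

Stage 1: 2*(-16)^3 - 2*(-16)^2 + 9*(-16)^1 + 8 = (-8192) + (-512) + (-144) + (8) = -8840; answer -8840
Stage 2: A1 = -8840; d = 3; total draws C(17,2) = 136; favorable C(9,2) = 36; P = 9/34; answer 9/34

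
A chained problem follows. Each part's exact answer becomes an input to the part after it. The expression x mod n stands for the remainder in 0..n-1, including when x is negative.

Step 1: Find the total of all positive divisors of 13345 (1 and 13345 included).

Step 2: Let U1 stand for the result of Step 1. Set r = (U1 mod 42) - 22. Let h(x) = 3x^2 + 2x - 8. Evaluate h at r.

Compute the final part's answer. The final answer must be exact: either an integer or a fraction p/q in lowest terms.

272

Step 1: 13345 = 5 * 17 * 157; sigma = (1 + 5) * (1 + 17) * (1 + 157) = 6 * 18 * 158 = 17064; answer 17064
Step 2: U1 = 17064; r = -10; 3*(-10)^2 + 2*(-10)^1 - 8 = (300) + (-20) + (-8) = 272; answer 272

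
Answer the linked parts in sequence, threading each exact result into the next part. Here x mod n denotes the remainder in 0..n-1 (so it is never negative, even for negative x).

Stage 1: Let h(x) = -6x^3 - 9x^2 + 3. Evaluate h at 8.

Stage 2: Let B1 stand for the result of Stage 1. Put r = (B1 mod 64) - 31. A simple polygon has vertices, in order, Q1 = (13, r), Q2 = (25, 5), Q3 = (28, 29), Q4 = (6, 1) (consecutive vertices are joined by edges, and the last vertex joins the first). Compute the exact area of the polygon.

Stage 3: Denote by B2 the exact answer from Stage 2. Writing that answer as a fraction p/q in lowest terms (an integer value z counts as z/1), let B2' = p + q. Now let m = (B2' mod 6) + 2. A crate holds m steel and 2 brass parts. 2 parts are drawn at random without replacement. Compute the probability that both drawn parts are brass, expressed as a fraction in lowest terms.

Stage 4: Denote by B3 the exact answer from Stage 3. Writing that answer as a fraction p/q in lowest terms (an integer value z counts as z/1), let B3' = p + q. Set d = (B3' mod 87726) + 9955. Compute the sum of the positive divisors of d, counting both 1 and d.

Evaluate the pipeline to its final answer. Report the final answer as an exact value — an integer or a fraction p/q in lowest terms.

Stage 1: -6*(8)^3 - 9*(8)^2 + 3 = (-3072) + (-576) + (3) = -3645; answer -3645
Stage 2: B1 = -3645; r = -28; cross terms: (13*5 - 25*-28)=765, (25*29 - 28*5)=585, (28*1 - 6*29)=-146, (6*-28 - 13*1)=-181; twice the area = |1023| = 1023; area = 1023/2; answer 1023/2
Stage 3: B2 = 1023/2; threaded value p + q = 1025; m = 7; total draws C(9,2) = 36; favorable C(2,2) = 1; P = 1/36; answer 1/36
Stage 4: B3 = 1/36; threaded value p + q = 37; d = 9992; 9992 = 2^3 * 1249; sigma = (1 + 2 + 4 + 8) * (1 + 1249) = 15 * 1250 = 18750; answer 18750

18750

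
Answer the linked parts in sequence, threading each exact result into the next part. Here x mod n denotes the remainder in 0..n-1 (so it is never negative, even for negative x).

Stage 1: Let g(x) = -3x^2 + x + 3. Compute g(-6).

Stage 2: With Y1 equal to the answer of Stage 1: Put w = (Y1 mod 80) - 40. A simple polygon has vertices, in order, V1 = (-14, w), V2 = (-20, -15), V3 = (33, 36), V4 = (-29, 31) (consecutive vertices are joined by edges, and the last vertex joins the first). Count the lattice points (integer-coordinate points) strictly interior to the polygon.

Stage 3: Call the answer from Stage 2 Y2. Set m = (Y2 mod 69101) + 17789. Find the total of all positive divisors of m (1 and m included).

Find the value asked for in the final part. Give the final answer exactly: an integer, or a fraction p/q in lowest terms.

34272

Stage 1: -3*(-6)^2 + 1*(-6)^1 + 3 = (-108) + (-6) + (3) = -111; answer -111
Stage 2: Y1 = -111; w = 9; cross terms: (-14*-15 - -20*9)=390, (-20*36 - 33*-15)=-225, (33*31 - -29*36)=2067, (-29*9 - -14*31)=173; twice the area = |2405| = 2405; area = 2405/2; boundary points = 6 + 1 + 1 + 1 = 9; strictly interior points = area - boundary/2 + 1 = 1199; answer 1199
Stage 3: Y2 = 1199; m = 18988; 18988 = 2^2 * 47 * 101; sigma = (1 + 2 + 4) * (1 + 47) * (1 + 101) = 7 * 48 * 102 = 34272; answer 34272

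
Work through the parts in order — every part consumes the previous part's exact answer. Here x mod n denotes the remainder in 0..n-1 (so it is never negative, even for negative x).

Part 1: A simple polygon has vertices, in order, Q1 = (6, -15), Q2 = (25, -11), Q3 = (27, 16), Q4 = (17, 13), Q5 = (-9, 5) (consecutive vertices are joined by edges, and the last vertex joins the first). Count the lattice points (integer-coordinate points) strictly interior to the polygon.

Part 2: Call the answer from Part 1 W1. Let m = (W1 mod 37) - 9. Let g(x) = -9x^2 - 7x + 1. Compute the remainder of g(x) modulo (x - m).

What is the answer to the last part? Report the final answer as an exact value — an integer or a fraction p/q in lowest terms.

-2719

Part 1: cross terms: (6*-11 - 25*-15)=309, (25*16 - 27*-11)=697, (27*13 - 17*16)=79, (17*5 - -9*13)=202, (-9*-15 - 6*5)=105; twice the area = |1392| = 1392; area = 696; boundary points = 1 + 1 + 1 + 2 + 5 = 10; strictly interior points = area - boundary/2 + 1 = 692; answer 692
Part 2: W1 = 692; m = 17; remainder = value at the root: -9*(17)^2 - 7*(17)^1 + 1 = (-2601) + (-119) + (1) = -2719; answer -2719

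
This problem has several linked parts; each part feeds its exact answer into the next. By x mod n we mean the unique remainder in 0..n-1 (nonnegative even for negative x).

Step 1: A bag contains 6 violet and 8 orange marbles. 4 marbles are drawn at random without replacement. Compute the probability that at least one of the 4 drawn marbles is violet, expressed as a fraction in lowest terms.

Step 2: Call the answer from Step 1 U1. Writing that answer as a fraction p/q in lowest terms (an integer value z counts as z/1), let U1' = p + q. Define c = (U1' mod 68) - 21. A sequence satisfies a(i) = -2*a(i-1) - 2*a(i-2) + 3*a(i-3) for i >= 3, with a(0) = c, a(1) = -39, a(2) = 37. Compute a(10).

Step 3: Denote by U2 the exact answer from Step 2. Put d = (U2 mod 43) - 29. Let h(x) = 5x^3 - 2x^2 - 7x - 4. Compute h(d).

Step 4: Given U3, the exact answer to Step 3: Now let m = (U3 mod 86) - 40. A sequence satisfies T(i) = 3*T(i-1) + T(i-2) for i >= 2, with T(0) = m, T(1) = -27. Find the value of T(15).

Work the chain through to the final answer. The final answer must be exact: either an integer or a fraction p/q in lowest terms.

Step 1: total draws C(14,4) = 1001; complement C(8,4) = 70; favorable 1001 - 70 = 931; P = 133/143; answer 133/143
Step 2: U1 = 133/143; threaded value p + q = 276; c = -17; a(3) = -2*(37) - 2*(-39) + 3*(-17) = -47; iterating: a(3)=-47, a(4)=-97, a(5)=399, a(6)=-745, a(7)=401, a(8)=1885, a(9)=-6807, a(10)=11047; answer 11047
Step 3: U2 = 11047; d = 10; 5*(10)^3 - 2*(10)^2 - 7*(10)^1 - 4 = (5000) + (-200) + (-70) + (-4) = 4726; answer 4726
Step 4: U3 = 4726; m = 42; T(2) = 3*(-27) + 1*(42) = -39; iterating: T(2)=-39, T(3)=-144, T(4)=-471, T(5)=-1557, T(6)=-5142, T(7)=-16983, T(8)=-56091, T(9)=-185256, T(10)=-611859, T(11)=-2020833, T(12)=-6674358, T(13)=-22043907, T(14)=-72806079, T(15)=-240462144; answer -240462144

-240462144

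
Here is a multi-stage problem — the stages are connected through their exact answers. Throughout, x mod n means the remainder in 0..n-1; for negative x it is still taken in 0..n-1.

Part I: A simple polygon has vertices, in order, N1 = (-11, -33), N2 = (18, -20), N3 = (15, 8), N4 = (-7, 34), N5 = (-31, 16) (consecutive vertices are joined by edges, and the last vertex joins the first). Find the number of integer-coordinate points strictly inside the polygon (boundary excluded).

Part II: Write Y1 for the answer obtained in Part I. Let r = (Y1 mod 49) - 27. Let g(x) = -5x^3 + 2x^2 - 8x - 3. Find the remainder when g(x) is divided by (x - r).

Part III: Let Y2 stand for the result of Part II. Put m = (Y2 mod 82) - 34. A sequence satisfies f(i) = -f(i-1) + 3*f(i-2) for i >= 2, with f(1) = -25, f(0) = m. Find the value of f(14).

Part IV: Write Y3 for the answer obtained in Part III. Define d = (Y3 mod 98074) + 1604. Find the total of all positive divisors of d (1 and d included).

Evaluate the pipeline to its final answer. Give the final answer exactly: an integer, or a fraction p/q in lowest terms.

20520

Part I: cross terms: (-11*-20 - 18*-33)=814, (18*8 - 15*-20)=444, (15*34 - -7*8)=566, (-7*16 - -31*34)=942, (-31*-33 - -11*16)=1199; twice the area = |3965| = 3965; area = 3965/2; boundary points = 1 + 1 + 2 + 6 + 1 = 11; strictly interior points = area - boundary/2 + 1 = 1978; answer 1978
Part II: Y1 = 1978; r = -9; remainder = value at the root: -5*(-9)^3 + 2*(-9)^2 - 8*(-9)^1 - 3 = (3645) + (162) + (72) + (-3) = 3876; answer 3876
Part III: Y2 = 3876; m = -12; f(2) = -1*(-25) + 3*(-12) = -11; iterating: f(2)=-11, f(3)=-64, f(4)=31, f(5)=-223, f(6)=316, f(7)=-985, f(8)=1933, f(9)=-4888, f(10)=10687, f(11)=-25351, f(12)=57412, f(13)=-133465, f(14)=305701; answer 305701
Part IV: Y3 = 305701; d = 13083; 13083 = 3 * 7^2 * 89; sigma = (1 + 3) * (1 + 7 + 49) * (1 + 89) = 4 * 57 * 90 = 20520; answer 20520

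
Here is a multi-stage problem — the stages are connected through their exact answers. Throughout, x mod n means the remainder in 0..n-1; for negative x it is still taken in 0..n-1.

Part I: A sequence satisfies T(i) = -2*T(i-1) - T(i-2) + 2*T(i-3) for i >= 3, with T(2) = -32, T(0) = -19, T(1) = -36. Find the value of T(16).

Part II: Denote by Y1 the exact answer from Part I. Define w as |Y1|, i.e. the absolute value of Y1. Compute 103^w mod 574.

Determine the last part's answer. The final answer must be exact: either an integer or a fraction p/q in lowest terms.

543

Part I: T(3) = -2*(-32) - 1*(-36) + 2*(-19) = 62; iterating: T(3)=62, T(4)=-164, T(5)=202, T(6)=-116, T(7)=-298, T(8)=1116, T(9)=-2166, T(10)=2620, T(11)=-842, T(12)=-5268, T(13)=16618, T(14)=-29652, T(15)=32150, T(16)=-1412; answer -1412
Part II: Y1 = -1412; w = 1412; squarings mod 574: 103^1=103, 103^2=277, 103^4=387, 103^8=529, 103^16=303, 103^32=543, 103^64=387, 103^128=529, 103^256=303, 103^512=543, 103^1024=387; 103^1412 = 103^4 * 103^128 * 103^256 * 103^1024 = 543 (mod 574); answer 543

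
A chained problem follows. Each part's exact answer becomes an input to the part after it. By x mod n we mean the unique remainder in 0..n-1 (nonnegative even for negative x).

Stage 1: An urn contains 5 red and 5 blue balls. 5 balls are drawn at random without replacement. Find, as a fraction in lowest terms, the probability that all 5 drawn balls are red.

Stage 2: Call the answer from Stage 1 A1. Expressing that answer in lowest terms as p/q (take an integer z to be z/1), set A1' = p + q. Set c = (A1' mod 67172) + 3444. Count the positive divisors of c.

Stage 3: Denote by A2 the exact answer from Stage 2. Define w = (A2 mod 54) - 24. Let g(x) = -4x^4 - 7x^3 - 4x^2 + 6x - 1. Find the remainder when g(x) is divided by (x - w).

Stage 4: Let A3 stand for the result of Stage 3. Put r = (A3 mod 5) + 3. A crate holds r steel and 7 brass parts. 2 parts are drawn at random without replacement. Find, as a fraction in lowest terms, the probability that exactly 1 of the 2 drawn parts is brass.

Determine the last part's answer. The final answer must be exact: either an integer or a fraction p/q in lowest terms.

7/13

Stage 1: total draws C(10,5) = 252; favorable C(5,5) = 1; P = 1/252; answer 1/252
Stage 2: A1 = 1/252; threaded value p + q = 253; c = 3697; 3697 is prime, so its only divisors are 1 and 3697; count = 2; answer 2
Stage 3: A2 = 2; w = -22; remainder = value at the root: -4*(-22)^4 - 7*(-22)^3 - 4*(-22)^2 + 6*(-22)^1 - 1 = (-937024) + (74536) + (-1936) + (-132) + (-1) = -864557; answer -864557
Stage 4: A3 = -864557; r = 6; total draws C(13,2) = 78; favorable C(7,1)*C(6,1) = 42; P = 7/13; answer 7/13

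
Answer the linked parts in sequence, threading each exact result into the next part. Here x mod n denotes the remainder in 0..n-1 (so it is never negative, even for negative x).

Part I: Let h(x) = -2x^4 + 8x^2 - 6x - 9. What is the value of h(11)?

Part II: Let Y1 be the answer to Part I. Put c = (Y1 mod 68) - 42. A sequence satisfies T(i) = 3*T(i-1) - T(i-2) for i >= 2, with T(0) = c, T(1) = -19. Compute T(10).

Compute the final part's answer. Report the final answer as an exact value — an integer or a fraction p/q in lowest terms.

-110447

Part I: -2*(11)^4 + 8*(11)^2 - 6*(11)^1 - 9 = (-29282) + (968) + (-66) + (-9) = -28389; answer -28389
Part II: Y1 = -28389; c = -7; T(2) = 3*(-19) - 1*(-7) = -50; iterating: T(2)=-50, T(3)=-131, T(4)=-343, T(5)=-898, T(6)=-2351, T(7)=-6155, T(8)=-16114, T(9)=-42187, T(10)=-110447; answer -110447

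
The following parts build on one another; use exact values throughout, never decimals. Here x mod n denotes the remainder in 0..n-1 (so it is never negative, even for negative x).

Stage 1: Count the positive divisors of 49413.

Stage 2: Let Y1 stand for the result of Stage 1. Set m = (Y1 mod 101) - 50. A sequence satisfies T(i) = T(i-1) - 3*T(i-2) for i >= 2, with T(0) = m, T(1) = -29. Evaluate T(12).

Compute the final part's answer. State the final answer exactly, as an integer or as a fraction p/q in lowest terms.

Stage 1: 49413 = 3 * 7 * 13 * 181; number of divisors = (1+1) * (1+1) * (1+1) * (1+1) = 16; answer 16
Stage 2: Y1 = 16; m = -34; T(2) = 1*(-29) - 3*(-34) = 73; iterating: T(2)=73, T(3)=160, T(4)=-59, T(5)=-539, T(6)=-362, T(7)=1255, T(8)=2341, T(9)=-1424, T(10)=-8447, T(11)=-4175, T(12)=21166; answer 21166

21166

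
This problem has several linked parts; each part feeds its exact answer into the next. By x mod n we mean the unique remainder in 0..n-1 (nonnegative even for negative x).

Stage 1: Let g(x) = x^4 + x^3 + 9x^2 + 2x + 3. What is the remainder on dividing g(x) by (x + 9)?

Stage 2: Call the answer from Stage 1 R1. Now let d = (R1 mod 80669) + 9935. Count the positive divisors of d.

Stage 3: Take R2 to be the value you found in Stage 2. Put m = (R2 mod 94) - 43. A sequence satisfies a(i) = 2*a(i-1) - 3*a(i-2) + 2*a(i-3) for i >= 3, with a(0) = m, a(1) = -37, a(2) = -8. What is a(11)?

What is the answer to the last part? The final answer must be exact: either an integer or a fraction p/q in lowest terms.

-587

Stage 1: remainder = value at the root: 1*(-9)^4 + 1*(-9)^3 + 9*(-9)^2 + 2*(-9)^1 + 3 = (6561) + (-729) + (729) + (-18) + (3) = 6546; answer 6546
Stage 2: R1 = 6546; d = 16481; 16481 is prime, so its only divisors are 1 and 16481; count = 2; answer 2
Stage 3: R2 = 2; m = -41; a(3) = 2*(-8) - 3*(-37) + 2*(-41) = 13; iterating: a(3)=13, a(4)=-24, a(5)=-103, a(6)=-108, a(7)=45, a(8)=208, a(9)=65, a(10)=-404, a(11)=-587; answer -587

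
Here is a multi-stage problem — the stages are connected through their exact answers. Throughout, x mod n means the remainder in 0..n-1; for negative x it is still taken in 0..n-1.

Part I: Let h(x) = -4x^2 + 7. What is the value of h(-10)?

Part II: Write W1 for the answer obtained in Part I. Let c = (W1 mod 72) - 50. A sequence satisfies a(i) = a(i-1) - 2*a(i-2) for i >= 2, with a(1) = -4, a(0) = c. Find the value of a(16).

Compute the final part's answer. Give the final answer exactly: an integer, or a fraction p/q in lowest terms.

-2330

Part I: -4*(-10)^2 + 7 = (-400) + (7) = -393; answer -393
Part II: W1 = -393; c = -11; a(2) = 1*(-4) - 2*(-11) = 18; iterating: a(2)=18, a(3)=26, a(4)=-10, a(5)=-62, a(6)=-42, a(7)=82, a(8)=166, a(9)=2, a(10)=-330, a(11)=-334, a(12)=326, a(13)=994, a(14)=342, a(15)=-1646, a(16)=-2330; answer -2330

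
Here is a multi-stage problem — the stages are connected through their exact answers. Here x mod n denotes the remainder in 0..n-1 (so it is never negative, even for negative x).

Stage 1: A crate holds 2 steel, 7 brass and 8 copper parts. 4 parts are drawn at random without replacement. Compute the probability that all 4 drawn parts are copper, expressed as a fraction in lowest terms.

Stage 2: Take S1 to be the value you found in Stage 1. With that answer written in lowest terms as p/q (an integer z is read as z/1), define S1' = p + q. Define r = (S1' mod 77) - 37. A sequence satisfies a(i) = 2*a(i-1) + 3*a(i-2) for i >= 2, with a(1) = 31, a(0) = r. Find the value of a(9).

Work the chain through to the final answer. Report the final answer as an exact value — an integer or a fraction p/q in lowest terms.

142711

Stage 1: total draws C(17,4) = 2380; favorable C(8,4) = 70; P = 1/34; answer 1/34
Stage 2: S1 = 1/34; threaded value p + q = 35; r = -2; a(2) = 2*(31) + 3*(-2) = 56; iterating: a(2)=56, a(3)=205, a(4)=578, a(5)=1771, a(6)=5276, a(7)=15865, a(8)=47558, a(9)=142711; answer 142711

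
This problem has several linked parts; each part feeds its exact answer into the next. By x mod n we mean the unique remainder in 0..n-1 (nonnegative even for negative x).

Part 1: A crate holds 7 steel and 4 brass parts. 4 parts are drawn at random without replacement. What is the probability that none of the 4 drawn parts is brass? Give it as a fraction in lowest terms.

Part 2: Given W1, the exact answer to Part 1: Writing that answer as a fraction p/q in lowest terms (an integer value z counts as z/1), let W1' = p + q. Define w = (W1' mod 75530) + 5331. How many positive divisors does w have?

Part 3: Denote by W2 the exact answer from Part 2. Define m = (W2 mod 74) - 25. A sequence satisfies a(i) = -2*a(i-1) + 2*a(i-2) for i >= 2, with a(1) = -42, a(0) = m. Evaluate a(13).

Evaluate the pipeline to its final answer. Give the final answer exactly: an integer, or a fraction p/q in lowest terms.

Part 1: total draws C(11,4) = 330; favorable C(7,4) = 35; P = 7/66; answer 7/66
Part 2: W1 = 7/66; threaded value p + q = 73; w = 5404; 5404 = 2^2 * 7 * 193; number of divisors = (2+1) * (1+1) * (1+1) = 12; answer 12
Part 3: W2 = 12; m = -13; a(2) = -2*(-42) + 2*(-13) = 58; iterating: a(2)=58, a(3)=-200, a(4)=516, a(5)=-1432, a(6)=3896, a(7)=-10656, a(8)=29104, a(9)=-79520, a(10)=217248, a(11)=-593536, a(12)=1621568, a(13)=-4430208; answer -4430208

-4430208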